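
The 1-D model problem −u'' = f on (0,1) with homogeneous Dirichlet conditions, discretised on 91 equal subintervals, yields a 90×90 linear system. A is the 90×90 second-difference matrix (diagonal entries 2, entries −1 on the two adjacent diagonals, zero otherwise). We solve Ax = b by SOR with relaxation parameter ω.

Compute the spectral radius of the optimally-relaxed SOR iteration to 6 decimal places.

ρ_SOR = 0.933271

spectrum of D⁻¹(L+U) = {cos(kπ/91) : 1≤k≤90}; ρ_J = cos(π/91) = 0.999404.
√(1 − cos²(π/91)) = sin(π/91) ≈ 0.0345161.
Then 2/(1+√(1−ρ_J²)) = 2/(1+0.0345161); ω* = 2/1.0345161 = 1.933271.
Hence ρ(B_{ω*}) = 1.933271 − 1 = 0.933271.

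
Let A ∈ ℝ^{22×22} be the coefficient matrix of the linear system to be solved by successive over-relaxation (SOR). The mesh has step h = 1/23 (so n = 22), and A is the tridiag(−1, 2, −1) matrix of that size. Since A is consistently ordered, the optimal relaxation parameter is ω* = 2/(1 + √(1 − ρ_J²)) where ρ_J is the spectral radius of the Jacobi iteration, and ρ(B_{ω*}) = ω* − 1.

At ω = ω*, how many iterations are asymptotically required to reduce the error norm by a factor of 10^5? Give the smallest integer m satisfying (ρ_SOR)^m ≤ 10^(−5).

With n=22, ρ(Jacobi) = cos(π/23) = 0.9906859.
√(1−ρ_J²) simplifies to sin(π/23) = 0.1361666.
Then 2/(1+√(1−ρ_J²)) = 2/(1+0.1361666); ω* = 2/1.1361666 = 1.7603052.
At ω = 1.7603052 every |λ(B_ω)| = ω−1, so ρ_SOR = 0.7603052.
For 5 digits: m = 5·ln10 / (−ln 0.7603052) = 11.5129/0.274035 = 42.013; round up → m = 43.

m = 43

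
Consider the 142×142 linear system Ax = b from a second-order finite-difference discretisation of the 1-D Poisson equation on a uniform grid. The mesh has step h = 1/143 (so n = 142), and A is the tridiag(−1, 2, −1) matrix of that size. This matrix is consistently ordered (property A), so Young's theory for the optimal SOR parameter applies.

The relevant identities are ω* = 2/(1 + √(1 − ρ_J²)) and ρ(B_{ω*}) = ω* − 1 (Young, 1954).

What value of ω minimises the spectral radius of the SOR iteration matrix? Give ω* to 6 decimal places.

B_J for the 142×142 system has eigenvalues cos(kπ/143); ρ_J = cos(π/143) = 0.999759.
√(1−ρ_J²) = |sin(π/143)| = 0.0219674
[ω*] 2 ÷ (1 + 0.0219674) = 2 ÷ 1.0219674 = 1.957010.
[ρ_SOR] ω* − 1 = 0.957010.

ω* = 1.957010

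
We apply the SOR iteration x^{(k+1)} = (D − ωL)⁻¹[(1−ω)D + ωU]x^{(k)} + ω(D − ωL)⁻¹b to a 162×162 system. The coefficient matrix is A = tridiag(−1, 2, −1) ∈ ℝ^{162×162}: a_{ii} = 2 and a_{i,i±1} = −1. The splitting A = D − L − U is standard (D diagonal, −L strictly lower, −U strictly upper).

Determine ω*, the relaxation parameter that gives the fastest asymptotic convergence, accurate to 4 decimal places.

B_J for the 162×162 system has eigenvalues cos(kπ/163); ρ_J = cos(π/163) = 0.9998.
1 − cos²(π/163) = sin²(π/163) ⇒ √(1−ρ_J²) = sin(π/163) = 0.01927.
ω* = 2/(1+0.01927) = 1.9622
At ω = 1.9622 every |λ(B_ω)| = ω−1, so ρ_SOR = 0.9622.

ω* = 1.9622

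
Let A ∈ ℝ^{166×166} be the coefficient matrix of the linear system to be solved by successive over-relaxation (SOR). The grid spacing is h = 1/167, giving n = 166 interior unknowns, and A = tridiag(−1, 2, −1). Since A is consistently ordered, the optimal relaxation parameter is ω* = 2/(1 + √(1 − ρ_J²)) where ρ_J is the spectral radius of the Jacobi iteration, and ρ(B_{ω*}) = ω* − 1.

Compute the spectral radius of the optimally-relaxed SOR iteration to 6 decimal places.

ρ_SOR = 0.963073

n=166: λ(B_J) = 1 − λ(A)/2 = cos(kπ/167); k=1 gives ρ_J = 0.999823.
√(1−ρ_J²) simplifies to sin(π/167) = 0.0188108.
Then 2/(1+√(1−ρ_J²)) = 2/(1+0.0188108); ω* = 2/1.0188108 = 1.963073.
ρ_SOR = ω* − 1 ≈ 0.963073.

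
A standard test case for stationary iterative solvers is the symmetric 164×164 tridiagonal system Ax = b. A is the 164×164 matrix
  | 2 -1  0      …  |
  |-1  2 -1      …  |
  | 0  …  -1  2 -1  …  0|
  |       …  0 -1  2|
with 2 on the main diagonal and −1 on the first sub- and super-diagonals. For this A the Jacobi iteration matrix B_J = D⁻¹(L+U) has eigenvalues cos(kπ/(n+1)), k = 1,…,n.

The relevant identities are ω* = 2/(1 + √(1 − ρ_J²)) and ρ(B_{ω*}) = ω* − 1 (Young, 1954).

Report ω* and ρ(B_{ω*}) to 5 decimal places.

ω* = 1.96263, ρ_SOR = 0.96263

B_J for the 164×164 system has eigenvalues cos(kπ/165); ρ_J = cos(π/165) = 0.99982.
1 − cos²(π/165) = sin²(π/165) ⇒ √(1−ρ_J²) = sin(π/165) = 0.019039.
ω* = 2/(1+0.019039) = 1.96263
At ω = 1.96263 every |λ(B_ω)| = ω−1, so ρ_SOR = 0.96263.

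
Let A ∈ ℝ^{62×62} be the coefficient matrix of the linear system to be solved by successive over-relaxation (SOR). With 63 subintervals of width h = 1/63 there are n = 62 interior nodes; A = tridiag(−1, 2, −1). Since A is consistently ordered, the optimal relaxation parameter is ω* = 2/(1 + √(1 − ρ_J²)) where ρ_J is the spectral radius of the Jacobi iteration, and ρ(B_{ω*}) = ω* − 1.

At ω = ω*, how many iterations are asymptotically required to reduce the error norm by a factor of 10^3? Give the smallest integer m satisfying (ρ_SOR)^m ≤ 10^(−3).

m = 70

[ρ_J] n=62: ρ(B_J) = cos(π/(n+1)) = cos(π/63) = 0.9987569.
√(1−ρ_J²) simplifies to sin(π/63) = 0.0498459.
[ω*] 2 ÷ (1 + 0.0498459) = 2 ÷ 1.0498459 = 1.9050415.
ρ_SOR = ω* − 1 ≈ 0.9050415.
ρ_SOR^m ≤ 10^(−3) ⇔ m ≥ 3·ln10/(−ln 0.9050415) = 6.90776/0.0997745 = 69.234; m = ⌈69.234⌉ = 70.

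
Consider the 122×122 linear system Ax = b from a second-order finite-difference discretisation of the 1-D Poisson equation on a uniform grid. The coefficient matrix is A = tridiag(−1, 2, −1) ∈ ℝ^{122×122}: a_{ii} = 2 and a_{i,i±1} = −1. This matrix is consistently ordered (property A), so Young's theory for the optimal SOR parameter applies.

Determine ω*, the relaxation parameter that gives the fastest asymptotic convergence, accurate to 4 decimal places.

ω* = 1.9502

½·tridiag(1,0,1) at n=122: λ_k = cos(kπ/123); max |λ| at k=1 ⇒ ρ_J = cos(π/123) ≈ 0.9997.
1 − cos²(π/123) = sin²(π/123) ⇒ √(1−ρ_J²) = sin(π/123) = 0.02554.
Then 2/(1+√(1−ρ_J²)) = 2/(1+0.02554); ω* = 2/1.02554 = 1.9502.
and ρ(B_{ω*}) = 1.9502 − 1 = 0.9502.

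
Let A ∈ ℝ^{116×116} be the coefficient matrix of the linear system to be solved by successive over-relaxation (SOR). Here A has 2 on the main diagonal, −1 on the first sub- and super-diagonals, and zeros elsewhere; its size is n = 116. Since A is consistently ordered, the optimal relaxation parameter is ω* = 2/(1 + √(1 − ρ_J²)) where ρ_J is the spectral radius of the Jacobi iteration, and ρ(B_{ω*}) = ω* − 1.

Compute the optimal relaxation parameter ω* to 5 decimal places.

ω* = 1.94771

With n=116, ρ(Jacobi) = cos(π/117) = 0.99964.
√(1−ρ_J²) = |sin(π/117)| = 0.026848
ω* = 2/(1+0.026848) = 1.94771
ρ_SOR = ω* − 1 = 1.94771 − 1 = 0.94771.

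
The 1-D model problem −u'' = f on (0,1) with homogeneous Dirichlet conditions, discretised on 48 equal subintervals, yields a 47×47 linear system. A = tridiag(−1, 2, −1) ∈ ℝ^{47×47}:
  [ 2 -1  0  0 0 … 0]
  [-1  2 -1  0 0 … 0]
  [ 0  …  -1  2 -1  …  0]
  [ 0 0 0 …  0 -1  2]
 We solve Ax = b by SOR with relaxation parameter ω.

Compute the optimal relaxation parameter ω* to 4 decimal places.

ω* = 1.8772

spectrum of D⁻¹(L+U) = {cos(kπ/48) : 1≤k≤47}; ρ_J = cos(π/48) = 0.9979.
1 − cos²(π/48) = sin²(π/48) ⇒ √(1−ρ_J²) = sin(π/48) = 0.06540.
[ω*] 2 ÷ (1 + 0.06540) = 2 ÷ 1.06540 = 1.8772.
and ρ(B_{ω*}) = 1.8772 − 1 = 0.8772.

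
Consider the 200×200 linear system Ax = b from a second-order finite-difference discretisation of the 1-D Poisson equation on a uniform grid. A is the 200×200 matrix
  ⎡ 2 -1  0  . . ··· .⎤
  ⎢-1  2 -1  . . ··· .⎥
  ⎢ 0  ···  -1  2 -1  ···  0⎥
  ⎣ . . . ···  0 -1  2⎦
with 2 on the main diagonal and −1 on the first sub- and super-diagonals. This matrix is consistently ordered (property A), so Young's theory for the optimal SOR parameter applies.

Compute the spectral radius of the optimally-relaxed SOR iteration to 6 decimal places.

ρ_SOR = 0.969223

With n=200, ρ(Jacobi) = cos(π/201) = 0.999878.
root = sin(π/201) = 0.0156292  (since 1−cos² = sin²).
Then 2/(1+√(1−ρ_J²)) = 2/(1+0.0156292); ω* = 2/1.0156292 = 1.969223.
[ρ_SOR] ω* − 1 = 0.969223.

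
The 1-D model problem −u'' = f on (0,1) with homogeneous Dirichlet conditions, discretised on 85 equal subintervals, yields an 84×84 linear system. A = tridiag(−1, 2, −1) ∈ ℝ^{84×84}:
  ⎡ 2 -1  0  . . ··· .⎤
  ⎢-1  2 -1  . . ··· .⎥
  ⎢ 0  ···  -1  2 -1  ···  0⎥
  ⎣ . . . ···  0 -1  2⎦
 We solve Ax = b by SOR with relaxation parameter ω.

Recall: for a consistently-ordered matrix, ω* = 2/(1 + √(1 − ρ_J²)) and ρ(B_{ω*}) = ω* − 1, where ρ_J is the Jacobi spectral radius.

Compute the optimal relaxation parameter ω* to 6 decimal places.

ω* = 1.928731

ρ_J = max_k |cos(kπ/85)| = cos(π/85) = 0.999317
1 − cos²(π/85) = sin²(π/85) ⇒ √(1−ρ_J²) = sin(π/85) = 0.0369515.
Young: ω* = 2/(1+√(1−ρ_J²)) = 2/(1+0.0369515) = 2/1.0369515 = 1.928731.
Hence ρ(B_{ω*}) = 1.928731 − 1 = 0.928731.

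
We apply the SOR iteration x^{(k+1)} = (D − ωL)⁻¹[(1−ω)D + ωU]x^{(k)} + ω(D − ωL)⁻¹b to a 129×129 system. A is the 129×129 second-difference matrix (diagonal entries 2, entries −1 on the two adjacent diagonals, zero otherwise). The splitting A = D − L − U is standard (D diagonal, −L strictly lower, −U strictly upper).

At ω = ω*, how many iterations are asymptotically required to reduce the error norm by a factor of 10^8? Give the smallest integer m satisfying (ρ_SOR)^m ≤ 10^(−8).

With n=129, ρ(Jacobi) = cos(π/130) = 0.9997080.
√(1 − cos²(π/130)) = sin(π/130) ≈ 0.0241637.
ω* = 2/(1+0.0241637) = 1.9528128
and ρ(B_{ω*}) = 1.9528128 − 1 = 0.9528128.
Need (0.9528128)^m ≤ 10^(−8): m ≥ 8·ln10/|ln 0.9528128| = 18.4207/0.0483368 = 381.091 ⇒ m = 382.

m = 382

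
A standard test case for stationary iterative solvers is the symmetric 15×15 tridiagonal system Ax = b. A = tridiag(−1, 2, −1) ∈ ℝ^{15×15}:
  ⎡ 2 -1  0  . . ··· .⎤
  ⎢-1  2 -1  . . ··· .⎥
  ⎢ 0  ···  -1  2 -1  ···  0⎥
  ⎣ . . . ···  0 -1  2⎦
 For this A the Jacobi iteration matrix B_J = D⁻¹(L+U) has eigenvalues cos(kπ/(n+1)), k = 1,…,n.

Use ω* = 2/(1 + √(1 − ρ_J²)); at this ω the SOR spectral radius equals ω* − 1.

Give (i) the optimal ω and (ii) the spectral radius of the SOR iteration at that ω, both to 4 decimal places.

½·tridiag(1,0,1) at n=15: λ_k = cos(kπ/16); max |λ| at k=1 ⇒ ρ_J = cos(π/16) ≈ 0.9808.
√(1−ρ_J²) = |sin(π/16)| = 0.19509
ω* = 2/(1 + 0.19509) = 2/1.19509 = 1.6735.
At ω = 1.6735 every |λ(B_ω)| = ω−1, so ρ_SOR = 0.6735.

ω* = 1.6735, ρ_SOR = 0.6735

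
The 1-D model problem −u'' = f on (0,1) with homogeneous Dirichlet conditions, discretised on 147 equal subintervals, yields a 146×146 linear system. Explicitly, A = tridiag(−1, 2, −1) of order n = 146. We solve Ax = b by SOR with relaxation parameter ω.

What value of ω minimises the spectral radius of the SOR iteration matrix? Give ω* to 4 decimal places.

ρ_J = max_k |cos(kπ/147)| = cos(π/147) = 0.9998
√(1−ρ_J²) = |sin(π/147)| = 0.02137
So ω* = 2/1.02137 = 1.9582 (Young).
and ρ(B_{ω*}) = 1.9582 − 1 = 0.9582.

ω* = 1.9582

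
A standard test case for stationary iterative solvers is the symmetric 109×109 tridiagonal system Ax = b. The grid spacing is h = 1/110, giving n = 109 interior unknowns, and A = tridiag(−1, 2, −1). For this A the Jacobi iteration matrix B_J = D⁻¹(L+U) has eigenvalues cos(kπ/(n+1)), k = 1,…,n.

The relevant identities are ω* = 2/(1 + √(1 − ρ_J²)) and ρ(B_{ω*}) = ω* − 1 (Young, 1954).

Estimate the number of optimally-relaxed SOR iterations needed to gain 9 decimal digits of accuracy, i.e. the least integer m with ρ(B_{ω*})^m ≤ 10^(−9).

m = 363

With n=109, ρ(Jacobi) = cos(π/110) = 0.9995922.
√(1 − cos²(π/110)) = sin(π/110) ≈ 0.0285561.
Then 2/(1+√(1−ρ_J²)) = 2/(1+0.0285561); ω* = 2/1.0285561 = 1.9444734.
ρ_SOR = ω* − 1 ≈ 0.9444734.
9·ln10 = 20.7233; −ln(0.9444734) = 0.0571278; m = ⌈20.7233/0.0571278⌉ = ⌈362.753⌉ = 363.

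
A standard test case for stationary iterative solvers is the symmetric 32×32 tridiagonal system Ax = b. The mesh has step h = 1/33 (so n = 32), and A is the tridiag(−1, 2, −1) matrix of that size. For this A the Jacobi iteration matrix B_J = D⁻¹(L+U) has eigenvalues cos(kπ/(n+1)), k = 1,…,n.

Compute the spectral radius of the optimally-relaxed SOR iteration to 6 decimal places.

ρ_SOR = 0.826391

ρ_J = max_k |cos(kπ/33)| = cos(π/33) = 0.995472
√(1−ρ_J²) = |sin(π/33)| = 0.0950560
ω* = 2 / (1 + 0.0950560) = 2 / 1.0950560 ≈ 1.826391.
At ω = 1.826391 every |λ(B_ω)| = ω−1, so ρ_SOR = 0.826391.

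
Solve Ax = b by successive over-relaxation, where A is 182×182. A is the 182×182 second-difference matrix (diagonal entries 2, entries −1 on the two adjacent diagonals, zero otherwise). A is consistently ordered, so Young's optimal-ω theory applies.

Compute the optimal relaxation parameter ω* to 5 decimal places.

[ρ_J] n=182: ρ(B_J) = cos(π/(n+1)) = cos(π/183) = 0.99985.
1 − cos²(π/183) = sin²(π/183) ⇒ √(1−ρ_J²) = sin(π/183) = 0.017166.
ω* = 2 / (1 + 0.017166) = 2 / 1.017166 ≈ 1.96625.
ρ_SOR = ω* − 1 ≈ 0.96625.

ω* = 1.96625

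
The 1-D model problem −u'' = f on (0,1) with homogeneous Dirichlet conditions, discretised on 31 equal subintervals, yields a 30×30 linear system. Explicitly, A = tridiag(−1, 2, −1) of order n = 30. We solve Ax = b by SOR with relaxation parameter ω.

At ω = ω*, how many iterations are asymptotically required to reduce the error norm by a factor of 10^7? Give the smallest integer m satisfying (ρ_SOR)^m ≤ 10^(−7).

spectrum of D⁻¹(L+U) = {cos(kπ/31) : 1≤k≤30}; ρ_J = cos(π/31) = 0.9948693.
√(1 − cos²(π/31)) = sin(π/31) ≈ 0.1011683.
So ω* = 2/1.1011683 = 1.8162528 (Young).
and ρ(B_{ω*}) = 1.8162528 − 1 = 0.8162528.
(0.8162528)^m ≤ 10^{−7}  ⇒  m·ln(0.8162528) ≤ −7·ln10  ⇒  m ≥ 79.387  ⇒  m = 80

m = 80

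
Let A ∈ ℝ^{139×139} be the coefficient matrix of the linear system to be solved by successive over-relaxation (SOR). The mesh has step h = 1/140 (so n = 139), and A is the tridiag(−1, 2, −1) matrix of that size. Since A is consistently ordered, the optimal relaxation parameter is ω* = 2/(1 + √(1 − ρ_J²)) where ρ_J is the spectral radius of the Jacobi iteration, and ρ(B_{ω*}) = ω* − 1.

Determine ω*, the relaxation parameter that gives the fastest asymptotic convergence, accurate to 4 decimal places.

[ρ_J] n=139: ρ(B_J) = cos(π/(n+1)) = cos(π/140) = 0.9997.
1 − cos²(π/140) = sin²(π/140) ⇒ √(1−ρ_J²) = sin(π/140) = 0.02244.
ω* = 2 / (1 + 0.02244) = 2 / 1.02244 ≈ 1.9561.
and ρ(B_{ω*}) = 1.9561 − 1 = 0.9561.

ω* = 1.9561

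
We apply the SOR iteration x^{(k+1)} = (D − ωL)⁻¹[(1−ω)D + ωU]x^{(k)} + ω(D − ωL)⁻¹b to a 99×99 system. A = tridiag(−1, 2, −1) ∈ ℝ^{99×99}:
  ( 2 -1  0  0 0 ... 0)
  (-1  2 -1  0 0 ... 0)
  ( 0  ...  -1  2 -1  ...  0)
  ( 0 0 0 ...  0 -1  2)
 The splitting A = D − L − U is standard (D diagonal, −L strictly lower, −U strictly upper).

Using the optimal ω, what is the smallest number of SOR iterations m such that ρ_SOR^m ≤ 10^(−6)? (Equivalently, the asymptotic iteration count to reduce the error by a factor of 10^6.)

m = 220

n=99: λ(B_J) = 1 − λ(A)/2 = cos(kπ/100); k=1 gives ρ_J = 0.9995066.
√(1−ρ_J²) = |sin(π/100)| = 0.0314108
Then 2/(1+√(1−ρ_J²)) = 2/(1+0.0314108); ω* = 2/1.0314108 = 1.9390916.
ρ_SOR = ω* − 1 ≈ 0.9390916.
6·ln10 = 13.8155; −ln(0.9390916) = 0.0628423; m = ⌈13.8155/0.0628423⌉ = ⌈219.844⌉ = 220.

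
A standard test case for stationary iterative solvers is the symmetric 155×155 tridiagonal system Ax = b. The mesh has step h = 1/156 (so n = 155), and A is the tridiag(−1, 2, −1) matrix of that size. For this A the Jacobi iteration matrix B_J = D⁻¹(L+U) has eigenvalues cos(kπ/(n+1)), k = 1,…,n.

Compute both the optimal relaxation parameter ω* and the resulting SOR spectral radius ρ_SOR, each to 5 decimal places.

ω* = 1.96052, ρ_SOR = 0.96052

B_J for the 155×155 system has eigenvalues cos(kπ/156); ρ_J = cos(π/156) = 0.99980.
√(1−ρ_J²) = |sin(π/156)| = 0.020137
Young: ω* = 2/(1+√(1−ρ_J²)) = 2/(1+0.020137) = 2/1.020137 = 1.96052.
Hence ρ(B_{ω*}) = 1.96052 − 1 = 0.96052.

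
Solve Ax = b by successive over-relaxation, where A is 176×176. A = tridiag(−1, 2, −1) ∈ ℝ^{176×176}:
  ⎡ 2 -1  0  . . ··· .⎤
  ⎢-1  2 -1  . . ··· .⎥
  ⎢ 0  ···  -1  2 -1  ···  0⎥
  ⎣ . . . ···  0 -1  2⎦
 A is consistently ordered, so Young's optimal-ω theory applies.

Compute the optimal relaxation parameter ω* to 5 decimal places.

ω* = 1.96512

ρ_J = max_k |cos(kπ/177)| = cos(π/177) = 0.99984
√(1−ρ_J²) = |sin(π/177)| = 0.017748
So ω* = 2/1.017748 = 1.96512 (Young).
ρ(B_{ω*}) = ω*−1 = 0.96512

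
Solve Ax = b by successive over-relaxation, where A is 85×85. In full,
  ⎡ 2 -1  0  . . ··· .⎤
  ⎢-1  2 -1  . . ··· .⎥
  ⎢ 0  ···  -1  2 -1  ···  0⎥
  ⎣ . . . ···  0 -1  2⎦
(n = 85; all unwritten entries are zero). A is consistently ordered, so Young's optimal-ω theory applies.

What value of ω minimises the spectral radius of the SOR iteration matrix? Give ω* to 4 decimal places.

ω* = 1.9295

With n=85, ρ(Jacobi) = cos(π/86) = 0.9993.
1 − cos²(π/86) = sin²(π/86) ⇒ √(1−ρ_J²) = sin(π/86) = 0.03652.
ω* = 2 / (1 + 0.03652) = 2 / 1.03652 ≈ 1.9295.
[ρ_SOR] ω* − 1 = 0.9295.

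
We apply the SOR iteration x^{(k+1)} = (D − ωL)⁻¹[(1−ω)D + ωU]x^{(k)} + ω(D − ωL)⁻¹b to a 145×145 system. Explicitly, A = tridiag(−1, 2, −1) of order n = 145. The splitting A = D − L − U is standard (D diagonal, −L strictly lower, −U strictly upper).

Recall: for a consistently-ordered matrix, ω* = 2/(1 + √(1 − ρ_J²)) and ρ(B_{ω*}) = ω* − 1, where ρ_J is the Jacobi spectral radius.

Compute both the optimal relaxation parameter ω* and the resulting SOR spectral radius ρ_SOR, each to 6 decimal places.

½·tridiag(1,0,1) at n=145: λ_k = cos(kπ/146); max |λ| at k=1 ⇒ ρ_J = cos(π/146) ≈ 0.999769.
root = sin(π/146) = 0.0215161  (since 1−cos² = sin²).
ω* = 2/(1+0.0215161) = 1.957874
ρ_SOR = ω* − 1 ≈ 0.957874.

ω* = 1.957874, ρ_SOR = 0.957874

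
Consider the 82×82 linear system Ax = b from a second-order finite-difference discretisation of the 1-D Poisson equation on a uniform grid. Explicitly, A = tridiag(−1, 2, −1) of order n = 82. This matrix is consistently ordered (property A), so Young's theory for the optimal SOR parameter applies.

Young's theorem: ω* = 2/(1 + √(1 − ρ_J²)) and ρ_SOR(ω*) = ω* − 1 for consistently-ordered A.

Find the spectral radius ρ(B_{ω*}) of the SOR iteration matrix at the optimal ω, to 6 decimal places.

spectrum of D⁻¹(L+U) = {cos(kπ/83) : 1≤k≤82}; ρ_J = cos(π/83) = 0.999284.
root = sin(π/83) = 0.0378415  (since 1−cos² = sin²).
Then 2/(1+√(1−ρ_J²)) = 2/(1+0.0378415); ω* = 2/1.0378415 = 1.927077.
At ω = 1.927077 every |λ(B_ω)| = ω−1, so ρ_SOR = 0.927077.

ρ_SOR = 0.927077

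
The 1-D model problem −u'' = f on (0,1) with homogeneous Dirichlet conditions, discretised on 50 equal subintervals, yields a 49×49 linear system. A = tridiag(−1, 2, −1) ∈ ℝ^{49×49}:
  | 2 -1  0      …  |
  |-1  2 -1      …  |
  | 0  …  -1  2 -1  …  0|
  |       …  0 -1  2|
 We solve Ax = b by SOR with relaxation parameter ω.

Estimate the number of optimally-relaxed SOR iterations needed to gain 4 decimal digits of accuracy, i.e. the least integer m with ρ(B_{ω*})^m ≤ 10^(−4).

ρ_J = max_k |cos(kπ/50)| = cos(π/50) = 0.9980267
1 − cos²(π/50) = sin²(π/50) ⇒ √(1−ρ_J²) = sin(π/50) = 0.0627905.
Then 2/(1+√(1−ρ_J²)) = 2/(1+0.0627905); ω* = 2/1.0627905 = 1.8818384.
At ω = 1.8818384 every |λ(B_ω)| = ω−1, so ρ_SOR = 0.8818384.
Need (0.8818384)^m ≤ 10^(−4): m ≥ 4·ln10/|ln 0.8818384| = 9.21034/0.125746 = 73.246 ⇒ m = 74.

m = 74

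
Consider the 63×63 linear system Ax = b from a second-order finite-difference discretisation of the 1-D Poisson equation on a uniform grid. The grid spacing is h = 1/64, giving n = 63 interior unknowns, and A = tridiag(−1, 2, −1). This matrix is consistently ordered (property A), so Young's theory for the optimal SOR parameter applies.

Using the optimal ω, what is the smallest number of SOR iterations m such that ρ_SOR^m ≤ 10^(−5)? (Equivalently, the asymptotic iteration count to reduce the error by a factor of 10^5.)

n=63: λ(B_J) = 1 − λ(A)/2 = cos(kπ/64); k=1 gives ρ_J = 0.9987955.
1 − cos²(π/64) = sin²(π/64) ⇒ √(1−ρ_J²) = sin(π/64) = 0.0490677.
[ω*] 2 ÷ (1 + 0.0490677) = 2 ÷ 1.0490677 = 1.9064547.
[ρ_SOR] ω* − 1 = 0.9064547.
Need (0.9064547)^m ≤ 10^(−5): m ≥ 5·ln10/|ln 0.9064547| = 11.5129/0.0982142 = 117.222 ⇒ m = 118.

m = 118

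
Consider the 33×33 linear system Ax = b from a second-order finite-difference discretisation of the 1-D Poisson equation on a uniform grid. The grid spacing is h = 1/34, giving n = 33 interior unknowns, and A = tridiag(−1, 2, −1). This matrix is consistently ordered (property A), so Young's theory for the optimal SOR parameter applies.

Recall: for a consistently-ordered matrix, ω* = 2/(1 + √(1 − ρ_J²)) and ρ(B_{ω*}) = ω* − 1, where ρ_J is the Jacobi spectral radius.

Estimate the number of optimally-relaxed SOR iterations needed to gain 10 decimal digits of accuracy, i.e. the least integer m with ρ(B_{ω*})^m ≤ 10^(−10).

m = 125

½·tridiag(1,0,1) at n=33: λ_k = cos(kπ/34); max |λ| at k=1 ⇒ ρ_J = cos(π/34) ≈ 0.9957342.
√(1−ρ_J²) simplifies to sin(π/34) = 0.0922684.
[ω*] 2 ÷ (1 + 0.0922684) = 2 ÷ 1.0922684 = 1.8310518.
[ρ_SOR] ω* − 1 = 0.8310518.
10·ln10 = 23.0259; −ln(0.8310518) = 0.185063; m = ⌈23.0259/0.185063⌉ = ⌈124.422⌉ = 125.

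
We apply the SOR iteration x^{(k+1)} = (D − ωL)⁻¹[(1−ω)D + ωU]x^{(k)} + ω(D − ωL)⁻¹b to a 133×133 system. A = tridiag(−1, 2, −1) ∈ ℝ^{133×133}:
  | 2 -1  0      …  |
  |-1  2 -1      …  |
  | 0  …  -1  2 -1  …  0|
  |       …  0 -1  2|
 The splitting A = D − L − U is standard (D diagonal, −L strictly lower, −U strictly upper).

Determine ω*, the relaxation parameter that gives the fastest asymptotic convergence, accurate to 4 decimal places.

ω* = 1.9542

spectrum of D⁻¹(L+U) = {cos(kπ/134) : 1≤k≤133}; ρ_J = cos(π/134) = 0.9997.
√(1−ρ_J²) = |sin(π/134)| = 0.02344
So ω* = 2/1.02344 = 1.9542 (Young).
and ρ(B_{ω*}) = 1.9542 − 1 = 0.9542.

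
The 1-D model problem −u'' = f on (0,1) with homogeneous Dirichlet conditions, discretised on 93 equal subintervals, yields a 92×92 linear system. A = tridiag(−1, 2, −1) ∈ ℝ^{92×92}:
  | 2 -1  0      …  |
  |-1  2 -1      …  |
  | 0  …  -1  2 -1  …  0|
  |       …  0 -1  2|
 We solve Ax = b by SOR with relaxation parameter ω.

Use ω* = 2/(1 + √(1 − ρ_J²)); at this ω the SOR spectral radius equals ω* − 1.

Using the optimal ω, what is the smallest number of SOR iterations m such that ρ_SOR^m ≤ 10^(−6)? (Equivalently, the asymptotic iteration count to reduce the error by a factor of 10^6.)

ρ_J = max_k |cos(kπ/93)| = cos(π/93) = 0.9994295
√(1−ρ_J²) = |sin(π/93)| = 0.0337741
Young: ω* = 2/(1+√(1−ρ_J²)) = 2/(1+0.0337741) = 2/1.0337741 = 1.9346586.
and ρ(B_{ω*}) = 1.9346586 − 1 = 0.9346586.
ρ_SOR^m ≤ 10^(−6) ⇔ m ≥ 6·ln10/(−ln 0.9346586) = 13.8155/0.067574 = 204.450; m = ⌈204.450⌉ = 205.

m = 205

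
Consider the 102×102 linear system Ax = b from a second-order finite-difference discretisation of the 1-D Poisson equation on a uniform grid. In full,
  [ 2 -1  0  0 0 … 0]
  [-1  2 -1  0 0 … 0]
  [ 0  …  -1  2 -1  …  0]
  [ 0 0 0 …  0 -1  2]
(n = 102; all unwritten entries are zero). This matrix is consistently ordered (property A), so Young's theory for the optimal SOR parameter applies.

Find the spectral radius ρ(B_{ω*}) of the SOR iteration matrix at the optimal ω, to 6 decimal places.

With n=102, ρ(Jacobi) = cos(π/103) = 0.999535.
root = sin(π/103) = 0.0304962  (since 1−cos² = sin²).
Young: ω* = 2/(1+√(1−ρ_J²)) = 2/(1+0.0304962) = 2/1.0304962 = 1.940813.
[ρ_SOR] ω* − 1 = 0.940813.

ρ_SOR = 0.940813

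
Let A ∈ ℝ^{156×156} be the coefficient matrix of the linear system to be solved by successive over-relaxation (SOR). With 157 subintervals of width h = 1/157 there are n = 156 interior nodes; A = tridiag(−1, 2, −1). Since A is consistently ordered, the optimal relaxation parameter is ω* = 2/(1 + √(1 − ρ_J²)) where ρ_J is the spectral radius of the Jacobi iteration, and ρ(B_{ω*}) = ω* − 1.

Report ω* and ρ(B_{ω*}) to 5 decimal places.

With n=156, ρ(Jacobi) = cos(π/157) = 0.99980.
√(1 − cos²(π/157)) = sin(π/157) ≈ 0.020009.
Young: ω* = 2/(1+√(1−ρ_J²)) = 2/(1+0.020009) = 2/1.020009 = 1.96077.
ρ_SOR = ω* − 1 = 1.96077 − 1 = 0.96077.

ω* = 1.96077, ρ_SOR = 0.96077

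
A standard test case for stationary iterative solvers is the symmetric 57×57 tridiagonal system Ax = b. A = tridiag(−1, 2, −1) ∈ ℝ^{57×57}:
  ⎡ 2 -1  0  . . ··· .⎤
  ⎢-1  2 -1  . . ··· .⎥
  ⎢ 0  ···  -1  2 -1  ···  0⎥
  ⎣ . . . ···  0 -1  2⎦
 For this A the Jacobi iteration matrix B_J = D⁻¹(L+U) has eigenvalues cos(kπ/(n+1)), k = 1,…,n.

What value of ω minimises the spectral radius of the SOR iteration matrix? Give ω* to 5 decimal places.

B_J for the 57×57 system has eigenvalues cos(kπ/58); ρ_J = cos(π/58) = 0.99853.
√(1−ρ_J²) simplifies to sin(π/58) = 0.054139.
So ω* = 2/1.054139 = 1.89728 (Young).
ρ_SOR = ω* − 1 ≈ 0.89728.

ω* = 1.89728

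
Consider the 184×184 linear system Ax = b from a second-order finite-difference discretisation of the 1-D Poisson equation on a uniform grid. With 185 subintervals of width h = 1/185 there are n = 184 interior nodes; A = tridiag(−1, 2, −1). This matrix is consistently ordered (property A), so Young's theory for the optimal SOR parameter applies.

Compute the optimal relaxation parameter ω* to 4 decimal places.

With n=184, ρ(Jacobi) = cos(π/185) = 0.9999.
√(1−ρ_J²) = |sin(π/185)| = 0.01698
ω* = 2 / (1 + 0.01698) = 2 / 1.01698 ≈ 1.9666.
and ρ(B_{ω*}) = 1.9666 − 1 = 0.9666.

ω* = 1.9666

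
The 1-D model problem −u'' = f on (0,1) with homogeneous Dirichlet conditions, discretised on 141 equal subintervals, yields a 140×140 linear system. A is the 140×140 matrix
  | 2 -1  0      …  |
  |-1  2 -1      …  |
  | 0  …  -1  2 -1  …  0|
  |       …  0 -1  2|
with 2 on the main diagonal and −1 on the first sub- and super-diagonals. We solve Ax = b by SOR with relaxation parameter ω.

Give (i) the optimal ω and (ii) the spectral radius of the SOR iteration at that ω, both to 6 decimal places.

ω* = 1.956413, ρ_SOR = 0.956413

With n=140, ρ(Jacobi) = cos(π/141) = 0.999752.
√(1−ρ_J²) simplifies to sin(π/141) = 0.0222790.
ω* = 2/(1+0.0222790) = 1.956413
and ρ(B_{ω*}) = 1.956413 − 1 = 0.956413.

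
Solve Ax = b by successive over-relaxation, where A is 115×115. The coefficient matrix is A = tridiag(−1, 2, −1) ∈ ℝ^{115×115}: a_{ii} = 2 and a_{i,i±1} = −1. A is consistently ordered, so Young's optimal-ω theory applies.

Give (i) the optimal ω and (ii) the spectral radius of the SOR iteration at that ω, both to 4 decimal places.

ω* = 1.9473, ρ_SOR = 0.9473

spectrum of D⁻¹(L+U) = {cos(kπ/116) : 1≤k≤115}; ρ_J = cos(π/116) = 0.9996.
√(1 − cos²(π/116)) = sin(π/116) ≈ 0.02708.
ω* = 2 / (1 + 0.02708) = 2 / 1.02708 ≈ 1.9473.
and ρ(B_{ω*}) = 1.9473 − 1 = 0.9473.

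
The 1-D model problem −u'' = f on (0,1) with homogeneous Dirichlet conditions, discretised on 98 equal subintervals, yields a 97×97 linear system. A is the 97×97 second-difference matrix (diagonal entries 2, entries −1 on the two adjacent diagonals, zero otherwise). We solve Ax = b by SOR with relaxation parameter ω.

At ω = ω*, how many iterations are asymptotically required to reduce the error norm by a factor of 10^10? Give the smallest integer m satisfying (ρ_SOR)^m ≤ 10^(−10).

m = 360

B_J for the 97×97 system has eigenvalues cos(kπ/98); ρ_J = cos(π/98) = 0.9994862.
√(1−ρ_J²) simplifies to sin(π/98) = 0.0320516.
Then 2/(1+√(1−ρ_J²)) = 2/(1+0.0320516); ω* = 2/1.0320516 = 1.9378876.
At ω = 1.9378876 every |λ(B_ω)| = ω−1, so ρ_SOR = 0.9378876.
For 10 digits: m = 10·ln10 / (−ln 0.9378876) = 23.0259/0.0641252 = 359.077; round up → m = 360.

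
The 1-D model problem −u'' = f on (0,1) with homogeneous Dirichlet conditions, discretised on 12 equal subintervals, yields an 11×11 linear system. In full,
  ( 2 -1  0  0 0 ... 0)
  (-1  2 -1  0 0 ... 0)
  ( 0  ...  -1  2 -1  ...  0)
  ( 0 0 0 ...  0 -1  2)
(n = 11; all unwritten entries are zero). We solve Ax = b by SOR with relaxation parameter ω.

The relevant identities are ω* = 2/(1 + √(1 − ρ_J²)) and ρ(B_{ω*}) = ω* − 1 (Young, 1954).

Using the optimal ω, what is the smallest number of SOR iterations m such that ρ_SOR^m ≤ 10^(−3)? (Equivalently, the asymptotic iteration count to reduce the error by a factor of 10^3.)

n=11: λ(B_J) = 1 − λ(A)/2 = cos(kπ/12); k=1 gives ρ_J = 0.9659258.
1 − cos²(π/12) = sin²(π/12) ⇒ √(1−ρ_J²) = sin(π/12) = 0.2588190.
Then 2/(1+√(1−ρ_J²)) = 2/(1+0.2588190); ω* = 2/1.2588190 = 1.5887908.
[ρ_SOR] ω* − 1 = 0.5887908.
(0.5887908)^m ≤ 10^{−3}  ⇒  m·ln(0.5887908) ≤ −3·ln10  ⇒  m ≥ 13.041  ⇒  m = 14

m = 14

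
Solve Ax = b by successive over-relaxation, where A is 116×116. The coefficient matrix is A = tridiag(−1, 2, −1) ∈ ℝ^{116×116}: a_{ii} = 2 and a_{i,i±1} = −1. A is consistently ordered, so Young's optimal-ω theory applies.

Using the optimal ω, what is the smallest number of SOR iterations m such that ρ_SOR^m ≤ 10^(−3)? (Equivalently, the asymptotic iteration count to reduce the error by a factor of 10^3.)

m = 129

n=116: λ(B_J) = 1 − λ(A)/2 = cos(kπ/117); k=1 gives ρ_J = 0.9996395.
√(1−ρ_J²) simplifies to sin(π/117) = 0.0268480.
Young: ω* = 2/(1+√(1−ρ_J²)) = 2/(1+0.0268480) = 2/1.0268480 = 1.9477079.
At ω = 1.9477079 every |λ(B_ω)| = ω−1, so ρ_SOR = 0.9477079.
3·ln10 = 6.90776; −ln(0.9477079) = 0.0537089; m = ⌈6.90776/0.0537089⌉ = ⌈128.615⌉ = 129.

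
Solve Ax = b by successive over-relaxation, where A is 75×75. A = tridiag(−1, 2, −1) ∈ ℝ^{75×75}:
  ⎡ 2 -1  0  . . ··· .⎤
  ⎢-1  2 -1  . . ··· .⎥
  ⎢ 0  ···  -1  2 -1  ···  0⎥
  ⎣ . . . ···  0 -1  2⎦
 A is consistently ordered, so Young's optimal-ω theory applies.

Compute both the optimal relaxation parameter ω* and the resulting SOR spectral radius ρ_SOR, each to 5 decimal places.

ω* = 1.92063, ρ_SOR = 0.92063

ρ_J = max_k |cos(kπ/76)| = cos(π/76) = 0.99915
root = sin(π/76) = 0.041325  (since 1−cos² = sin²).
ω* = 2/(1+0.041325) = 1.92063
ρ_SOR = ω* − 1 ≈ 0.92063.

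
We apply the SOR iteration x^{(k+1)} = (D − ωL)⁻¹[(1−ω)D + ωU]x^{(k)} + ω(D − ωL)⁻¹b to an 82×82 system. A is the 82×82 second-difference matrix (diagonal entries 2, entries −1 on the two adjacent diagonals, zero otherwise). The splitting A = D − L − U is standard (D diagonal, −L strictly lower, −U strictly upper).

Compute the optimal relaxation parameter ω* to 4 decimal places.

With n=82, ρ(Jacobi) = cos(π/83) = 0.9993.
root = sin(π/83) = 0.03784  (since 1−cos² = sin²).
Young: ω* = 2/(1+√(1−ρ_J²)) = 2/(1+0.03784) = 2/1.03784 = 1.9271.
[ρ_SOR] ω* − 1 = 0.9271.

ω* = 1.9271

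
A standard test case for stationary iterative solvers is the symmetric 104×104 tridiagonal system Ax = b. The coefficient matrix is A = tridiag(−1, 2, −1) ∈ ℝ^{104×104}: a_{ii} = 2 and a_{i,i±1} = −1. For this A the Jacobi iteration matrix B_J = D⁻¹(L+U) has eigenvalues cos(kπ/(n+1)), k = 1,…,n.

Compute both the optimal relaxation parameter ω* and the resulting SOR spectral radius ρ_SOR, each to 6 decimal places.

ω* = 1.941907, ρ_SOR = 0.941907

With n=104, ρ(Jacobi) = cos(π/105) = 0.999552.
√(1−ρ_J²) simplifies to sin(π/105) = 0.0299155.
[ω*] 2 ÷ (1 + 0.0299155) = 2 ÷ 1.0299155 = 1.941907.
Hence ρ(B_{ω*}) = 1.941907 − 1 = 0.941907.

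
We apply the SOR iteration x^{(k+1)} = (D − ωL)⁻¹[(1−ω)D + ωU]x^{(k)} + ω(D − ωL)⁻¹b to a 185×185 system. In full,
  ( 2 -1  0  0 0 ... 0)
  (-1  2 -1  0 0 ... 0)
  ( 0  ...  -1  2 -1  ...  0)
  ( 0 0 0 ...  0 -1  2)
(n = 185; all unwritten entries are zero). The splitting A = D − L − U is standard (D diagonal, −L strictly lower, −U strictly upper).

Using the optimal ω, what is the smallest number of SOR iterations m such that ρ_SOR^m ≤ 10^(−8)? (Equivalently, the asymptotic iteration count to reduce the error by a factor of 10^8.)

m = 546

½·tridiag(1,0,1) at n=185: λ_k = cos(kπ/186); max |λ| at k=1 ⇒ ρ_J = cos(π/186) ≈ 0.9998574.
√(1 − cos²(π/186)) = sin(π/186) ≈ 0.0168895.
ω* = 2 / (1 + 0.0168895) = 2 / 1.0168895 ≈ 1.9667820.
ρ(B_{ω*}) = ω*−1 = 0.9667820
ρ_SOR^m ≤ 10^(−8) ⇔ m ≥ 8·ln10/(−ln 0.9667820) = 18.4207/0.0337822 = 545.278; m = ⌈545.278⌉ = 546.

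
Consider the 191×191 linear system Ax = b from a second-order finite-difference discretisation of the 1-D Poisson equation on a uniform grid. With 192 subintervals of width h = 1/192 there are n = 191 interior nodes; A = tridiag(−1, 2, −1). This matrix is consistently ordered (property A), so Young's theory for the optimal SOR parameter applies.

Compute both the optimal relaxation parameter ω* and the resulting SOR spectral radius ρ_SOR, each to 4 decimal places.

With n=191, ρ(Jacobi) = cos(π/192) = 0.9999.
√(1−ρ_J²) = |sin(π/192)| = 0.01636
So ω* = 2/1.01636 = 1.9678 (Young).
Hence ρ(B_{ω*}) = 1.9678 − 1 = 0.9678.

ω* = 1.9678, ρ_SOR = 0.9678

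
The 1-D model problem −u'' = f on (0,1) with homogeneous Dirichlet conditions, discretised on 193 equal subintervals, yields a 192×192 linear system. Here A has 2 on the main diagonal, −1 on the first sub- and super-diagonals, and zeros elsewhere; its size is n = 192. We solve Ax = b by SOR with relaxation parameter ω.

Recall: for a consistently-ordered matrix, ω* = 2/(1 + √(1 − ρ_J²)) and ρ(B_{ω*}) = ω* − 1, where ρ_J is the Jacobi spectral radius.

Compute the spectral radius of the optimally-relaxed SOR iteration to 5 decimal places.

½·tridiag(1,0,1) at n=192: λ_k = cos(kπ/193); max |λ| at k=1 ⇒ ρ_J = cos(π/193) ≈ 0.99987.
1 − cos²(π/193) = sin²(π/193) ⇒ √(1−ρ_J²) = sin(π/193) = 0.016277.
ω* = 2 / (1 + 0.016277) = 2 / 1.016277 ≈ 1.96797.
[ρ_SOR] ω* − 1 = 0.96797.

ρ_SOR = 0.96797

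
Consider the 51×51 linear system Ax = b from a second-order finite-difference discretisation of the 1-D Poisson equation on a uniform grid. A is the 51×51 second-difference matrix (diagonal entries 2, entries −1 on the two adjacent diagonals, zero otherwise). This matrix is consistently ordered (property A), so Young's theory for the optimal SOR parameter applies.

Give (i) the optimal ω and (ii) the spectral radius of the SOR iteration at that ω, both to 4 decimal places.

spectrum of D⁻¹(L+U) = {cos(kπ/52) : 1≤k≤51}; ρ_J = cos(π/52) = 0.9982.
√(1−ρ_J²) simplifies to sin(π/52) = 0.06038.
[ω*] 2 ÷ (1 + 0.06038) = 2 ÷ 1.06038 = 1.8861.
and ρ(B_{ω*}) = 1.8861 − 1 = 0.8861.

ω* = 1.8861, ρ_SOR = 0.8861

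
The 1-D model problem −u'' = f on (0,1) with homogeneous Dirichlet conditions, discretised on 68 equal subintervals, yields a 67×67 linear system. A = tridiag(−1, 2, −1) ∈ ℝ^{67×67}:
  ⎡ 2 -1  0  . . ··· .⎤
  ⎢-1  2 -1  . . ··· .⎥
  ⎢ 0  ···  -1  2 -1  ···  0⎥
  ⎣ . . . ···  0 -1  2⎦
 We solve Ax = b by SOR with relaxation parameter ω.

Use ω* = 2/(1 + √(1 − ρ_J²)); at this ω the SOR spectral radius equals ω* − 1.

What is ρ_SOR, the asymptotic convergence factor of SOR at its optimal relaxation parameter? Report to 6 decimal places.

ρ_SOR = 0.911711

B_J for the 67×67 system has eigenvalues cos(kπ/68); ρ_J = cos(π/68) = 0.998933.
1 − cos²(π/68) = sin²(π/68) ⇒ √(1−ρ_J²) = sin(π/68) = 0.0461835.
ω* = 2/(1 + 0.0461835) = 2/1.0461835 = 1.911711.
Hence ρ(B_{ω*}) = 1.911711 − 1 = 0.911711.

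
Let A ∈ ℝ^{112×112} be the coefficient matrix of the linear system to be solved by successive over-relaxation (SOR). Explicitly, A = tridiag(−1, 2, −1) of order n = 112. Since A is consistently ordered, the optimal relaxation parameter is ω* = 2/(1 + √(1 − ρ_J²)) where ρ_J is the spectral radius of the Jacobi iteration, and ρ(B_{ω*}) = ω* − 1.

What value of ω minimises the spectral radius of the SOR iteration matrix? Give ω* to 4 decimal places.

ω* = 1.9459

[ρ_J] n=112: ρ(B_J) = cos(π/(n+1)) = cos(π/113) = 0.9996.
√(1 − cos²(π/113)) = sin(π/113) ≈ 0.02780.
ω* = 2/(1 + 0.02780) = 2/1.02780 = 1.9459.
ρ_SOR = ω* − 1 ≈ 0.9459.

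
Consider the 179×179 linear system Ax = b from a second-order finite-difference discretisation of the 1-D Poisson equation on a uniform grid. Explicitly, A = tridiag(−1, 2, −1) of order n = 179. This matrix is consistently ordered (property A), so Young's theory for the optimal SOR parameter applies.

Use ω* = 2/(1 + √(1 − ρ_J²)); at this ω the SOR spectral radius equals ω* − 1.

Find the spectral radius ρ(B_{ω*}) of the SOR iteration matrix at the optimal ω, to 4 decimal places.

[ρ_J] n=179: ρ(B_J) = cos(π/(n+1)) = cos(π/180) = 0.9998.
root = sin(π/180) = 0.01745  (since 1−cos² = sin²).
[ω*] 2 ÷ (1 + 0.01745) = 2 ÷ 1.01745 = 1.9657.
ρ(B_{ω*}) = ω*−1 = 0.9657

ρ_SOR = 0.9657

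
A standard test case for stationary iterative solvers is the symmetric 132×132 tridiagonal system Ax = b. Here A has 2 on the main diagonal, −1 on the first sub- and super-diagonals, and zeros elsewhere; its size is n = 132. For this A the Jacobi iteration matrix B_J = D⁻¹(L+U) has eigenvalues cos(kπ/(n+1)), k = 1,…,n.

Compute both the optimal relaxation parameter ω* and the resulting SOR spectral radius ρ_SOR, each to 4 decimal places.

ω* = 1.9539, ρ_SOR = 0.9539

n=132: λ(B_J) = 1 − λ(A)/2 = cos(kπ/133); k=1 gives ρ_J = 0.9997.
root = sin(π/133) = 0.02362  (since 1−cos² = sin²).
ω* = 2 / (1 + 0.02362) = 2 / 1.02362 ≈ 1.9539.
[ρ_SOR] ω* − 1 = 0.9539.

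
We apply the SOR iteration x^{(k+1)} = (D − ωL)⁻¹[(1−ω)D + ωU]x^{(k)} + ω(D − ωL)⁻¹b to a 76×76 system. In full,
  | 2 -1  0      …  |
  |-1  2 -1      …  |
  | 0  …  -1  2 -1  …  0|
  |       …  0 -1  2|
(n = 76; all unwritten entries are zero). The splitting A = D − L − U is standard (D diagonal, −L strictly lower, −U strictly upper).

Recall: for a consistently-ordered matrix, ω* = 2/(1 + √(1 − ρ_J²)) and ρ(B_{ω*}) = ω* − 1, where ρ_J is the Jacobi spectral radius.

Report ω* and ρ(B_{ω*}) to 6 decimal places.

ω* = 1.921620, ρ_SOR = 0.921620

ρ_J = max_k |cos(kπ/77)| = cos(π/77) = 0.999168
root = sin(π/77) = 0.0407886  (since 1−cos² = sin²).
ω* = 2/(1+0.0407886) = 1.921620
and ρ(B_{ω*}) = 1.921620 − 1 = 0.921620.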